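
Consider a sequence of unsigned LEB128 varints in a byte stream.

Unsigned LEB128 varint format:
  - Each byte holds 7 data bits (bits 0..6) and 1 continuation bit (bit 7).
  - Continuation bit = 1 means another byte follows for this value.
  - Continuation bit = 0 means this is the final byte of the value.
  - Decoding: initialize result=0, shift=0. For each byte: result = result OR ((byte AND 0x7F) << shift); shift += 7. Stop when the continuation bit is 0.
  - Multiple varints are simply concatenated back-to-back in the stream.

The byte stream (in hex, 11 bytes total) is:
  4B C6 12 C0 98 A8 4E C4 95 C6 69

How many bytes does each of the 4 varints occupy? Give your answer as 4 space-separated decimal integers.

  byte[0]=0x4B cont=0 payload=0x4B=75: acc |= 75<<0 -> acc=75 shift=7 [end]
Varint 1: bytes[0:1] = 4B -> value 75 (1 byte(s))
  byte[1]=0xC6 cont=1 payload=0x46=70: acc |= 70<<0 -> acc=70 shift=7
  byte[2]=0x12 cont=0 payload=0x12=18: acc |= 18<<7 -> acc=2374 shift=14 [end]
Varint 2: bytes[1:3] = C6 12 -> value 2374 (2 byte(s))
  byte[3]=0xC0 cont=1 payload=0x40=64: acc |= 64<<0 -> acc=64 shift=7
  byte[4]=0x98 cont=1 payload=0x18=24: acc |= 24<<7 -> acc=3136 shift=14
  byte[5]=0xA8 cont=1 payload=0x28=40: acc |= 40<<14 -> acc=658496 shift=21
  byte[6]=0x4E cont=0 payload=0x4E=78: acc |= 78<<21 -> acc=164236352 shift=28 [end]
Varint 3: bytes[3:7] = C0 98 A8 4E -> value 164236352 (4 byte(s))
  byte[7]=0xC4 cont=1 payload=0x44=68: acc |= 68<<0 -> acc=68 shift=7
  byte[8]=0x95 cont=1 payload=0x15=21: acc |= 21<<7 -> acc=2756 shift=14
  byte[9]=0xC6 cont=1 payload=0x46=70: acc |= 70<<14 -> acc=1149636 shift=21
  byte[10]=0x69 cont=0 payload=0x69=105: acc |= 105<<21 -> acc=221350596 shift=28 [end]
Varint 4: bytes[7:11] = C4 95 C6 69 -> value 221350596 (4 byte(s))

Answer: 1 2 4 4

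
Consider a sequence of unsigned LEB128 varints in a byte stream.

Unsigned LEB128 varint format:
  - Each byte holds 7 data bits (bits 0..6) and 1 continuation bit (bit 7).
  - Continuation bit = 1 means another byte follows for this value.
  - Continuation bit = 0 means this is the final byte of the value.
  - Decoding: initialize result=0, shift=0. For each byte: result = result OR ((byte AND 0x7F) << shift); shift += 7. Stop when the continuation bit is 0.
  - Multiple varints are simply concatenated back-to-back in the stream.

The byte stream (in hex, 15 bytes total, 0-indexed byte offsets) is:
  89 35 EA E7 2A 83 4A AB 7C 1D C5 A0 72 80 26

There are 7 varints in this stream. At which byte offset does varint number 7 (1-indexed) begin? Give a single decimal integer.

Answer: 13

Derivation:
  byte[0]=0x89 cont=1 payload=0x09=9: acc |= 9<<0 -> acc=9 shift=7
  byte[1]=0x35 cont=0 payload=0x35=53: acc |= 53<<7 -> acc=6793 shift=14 [end]
Varint 1: bytes[0:2] = 89 35 -> value 6793 (2 byte(s))
  byte[2]=0xEA cont=1 payload=0x6A=106: acc |= 106<<0 -> acc=106 shift=7
  byte[3]=0xE7 cont=1 payload=0x67=103: acc |= 103<<7 -> acc=13290 shift=14
  byte[4]=0x2A cont=0 payload=0x2A=42: acc |= 42<<14 -> acc=701418 shift=21 [end]
Varint 2: bytes[2:5] = EA E7 2A -> value 701418 (3 byte(s))
  byte[5]=0x83 cont=1 payload=0x03=3: acc |= 3<<0 -> acc=3 shift=7
  byte[6]=0x4A cont=0 payload=0x4A=74: acc |= 74<<7 -> acc=9475 shift=14 [end]
Varint 3: bytes[5:7] = 83 4A -> value 9475 (2 byte(s))
  byte[7]=0xAB cont=1 payload=0x2B=43: acc |= 43<<0 -> acc=43 shift=7
  byte[8]=0x7C cont=0 payload=0x7C=124: acc |= 124<<7 -> acc=15915 shift=14 [end]
Varint 4: bytes[7:9] = AB 7C -> value 15915 (2 byte(s))
  byte[9]=0x1D cont=0 payload=0x1D=29: acc |= 29<<0 -> acc=29 shift=7 [end]
Varint 5: bytes[9:10] = 1D -> value 29 (1 byte(s))
  byte[10]=0xC5 cont=1 payload=0x45=69: acc |= 69<<0 -> acc=69 shift=7
  byte[11]=0xA0 cont=1 payload=0x20=32: acc |= 32<<7 -> acc=4165 shift=14
  byte[12]=0x72 cont=0 payload=0x72=114: acc |= 114<<14 -> acc=1871941 shift=21 [end]
Varint 6: bytes[10:13] = C5 A0 72 -> value 1871941 (3 byte(s))
  byte[13]=0x80 cont=1 payload=0x00=0: acc |= 0<<0 -> acc=0 shift=7
  byte[14]=0x26 cont=0 payload=0x26=38: acc |= 38<<7 -> acc=4864 shift=14 [end]
Varint 7: bytes[13:15] = 80 26 -> value 4864 (2 byte(s))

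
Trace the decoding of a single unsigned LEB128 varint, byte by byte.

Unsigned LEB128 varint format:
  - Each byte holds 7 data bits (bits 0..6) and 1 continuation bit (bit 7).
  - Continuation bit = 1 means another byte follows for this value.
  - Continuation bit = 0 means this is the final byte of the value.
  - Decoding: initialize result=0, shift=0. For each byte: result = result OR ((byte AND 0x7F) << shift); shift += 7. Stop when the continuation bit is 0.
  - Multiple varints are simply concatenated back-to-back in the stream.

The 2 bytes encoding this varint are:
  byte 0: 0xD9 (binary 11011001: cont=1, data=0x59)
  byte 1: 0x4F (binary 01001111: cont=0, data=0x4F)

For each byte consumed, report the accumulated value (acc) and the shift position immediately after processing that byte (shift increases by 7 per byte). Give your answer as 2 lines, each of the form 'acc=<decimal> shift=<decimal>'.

byte 0=0xD9: payload=0x59=89, contrib = 89<<0 = 89; acc -> 89, shift -> 7
byte 1=0x4F: payload=0x4F=79, contrib = 79<<7 = 10112; acc -> 10201, shift -> 14

Answer: acc=89 shift=7
acc=10201 shift=14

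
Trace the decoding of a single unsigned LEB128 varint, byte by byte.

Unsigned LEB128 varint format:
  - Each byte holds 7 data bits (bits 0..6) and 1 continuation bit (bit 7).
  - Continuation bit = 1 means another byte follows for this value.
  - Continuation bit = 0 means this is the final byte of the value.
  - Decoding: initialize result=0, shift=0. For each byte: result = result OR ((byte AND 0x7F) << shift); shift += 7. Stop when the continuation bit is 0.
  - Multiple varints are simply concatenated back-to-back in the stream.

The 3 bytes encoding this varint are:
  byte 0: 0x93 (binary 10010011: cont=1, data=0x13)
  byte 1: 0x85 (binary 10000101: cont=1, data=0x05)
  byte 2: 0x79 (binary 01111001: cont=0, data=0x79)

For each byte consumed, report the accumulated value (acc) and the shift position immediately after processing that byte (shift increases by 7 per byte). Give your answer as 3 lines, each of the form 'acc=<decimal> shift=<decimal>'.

Answer: acc=19 shift=7
acc=659 shift=14
acc=1983123 shift=21

Derivation:
byte 0=0x93: payload=0x13=19, contrib = 19<<0 = 19; acc -> 19, shift -> 7
byte 1=0x85: payload=0x05=5, contrib = 5<<7 = 640; acc -> 659, shift -> 14
byte 2=0x79: payload=0x79=121, contrib = 121<<14 = 1982464; acc -> 1983123, shift -> 21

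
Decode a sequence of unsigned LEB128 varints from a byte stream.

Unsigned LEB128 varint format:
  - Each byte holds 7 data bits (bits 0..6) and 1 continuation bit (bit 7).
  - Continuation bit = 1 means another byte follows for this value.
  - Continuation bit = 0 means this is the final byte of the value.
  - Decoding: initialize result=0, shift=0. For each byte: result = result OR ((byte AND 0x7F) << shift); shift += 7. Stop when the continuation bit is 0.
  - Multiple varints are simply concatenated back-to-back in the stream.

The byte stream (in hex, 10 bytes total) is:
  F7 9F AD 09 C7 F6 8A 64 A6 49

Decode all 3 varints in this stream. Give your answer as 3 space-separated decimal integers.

Answer: 19615735 209894215 9382

Derivation:
  byte[0]=0xF7 cont=1 payload=0x77=119: acc |= 119<<0 -> acc=119 shift=7
  byte[1]=0x9F cont=1 payload=0x1F=31: acc |= 31<<7 -> acc=4087 shift=14
  byte[2]=0xAD cont=1 payload=0x2D=45: acc |= 45<<14 -> acc=741367 shift=21
  byte[3]=0x09 cont=0 payload=0x09=9: acc |= 9<<21 -> acc=19615735 shift=28 [end]
Varint 1: bytes[0:4] = F7 9F AD 09 -> value 19615735 (4 byte(s))
  byte[4]=0xC7 cont=1 payload=0x47=71: acc |= 71<<0 -> acc=71 shift=7
  byte[5]=0xF6 cont=1 payload=0x76=118: acc |= 118<<7 -> acc=15175 shift=14
  byte[6]=0x8A cont=1 payload=0x0A=10: acc |= 10<<14 -> acc=179015 shift=21
  byte[7]=0x64 cont=0 payload=0x64=100: acc |= 100<<21 -> acc=209894215 shift=28 [end]
Varint 2: bytes[4:8] = C7 F6 8A 64 -> value 209894215 (4 byte(s))
  byte[8]=0xA6 cont=1 payload=0x26=38: acc |= 38<<0 -> acc=38 shift=7
  byte[9]=0x49 cont=0 payload=0x49=73: acc |= 73<<7 -> acc=9382 shift=14 [end]
Varint 3: bytes[8:10] = A6 49 -> value 9382 (2 byte(s))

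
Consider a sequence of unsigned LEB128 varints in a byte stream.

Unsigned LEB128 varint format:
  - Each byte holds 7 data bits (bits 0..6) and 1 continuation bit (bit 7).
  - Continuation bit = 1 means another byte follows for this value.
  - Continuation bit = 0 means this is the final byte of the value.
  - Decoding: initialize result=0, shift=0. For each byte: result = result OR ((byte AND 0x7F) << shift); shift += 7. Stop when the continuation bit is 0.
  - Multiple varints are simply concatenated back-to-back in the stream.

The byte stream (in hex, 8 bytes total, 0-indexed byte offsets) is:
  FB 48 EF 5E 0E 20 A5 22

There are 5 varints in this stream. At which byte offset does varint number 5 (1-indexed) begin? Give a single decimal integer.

  byte[0]=0xFB cont=1 payload=0x7B=123: acc |= 123<<0 -> acc=123 shift=7
  byte[1]=0x48 cont=0 payload=0x48=72: acc |= 72<<7 -> acc=9339 shift=14 [end]
Varint 1: bytes[0:2] = FB 48 -> value 9339 (2 byte(s))
  byte[2]=0xEF cont=1 payload=0x6F=111: acc |= 111<<0 -> acc=111 shift=7
  byte[3]=0x5E cont=0 payload=0x5E=94: acc |= 94<<7 -> acc=12143 shift=14 [end]
Varint 2: bytes[2:4] = EF 5E -> value 12143 (2 byte(s))
  byte[4]=0x0E cont=0 payload=0x0E=14: acc |= 14<<0 -> acc=14 shift=7 [end]
Varint 3: bytes[4:5] = 0E -> value 14 (1 byte(s))
  byte[5]=0x20 cont=0 payload=0x20=32: acc |= 32<<0 -> acc=32 shift=7 [end]
Varint 4: bytes[5:6] = 20 -> value 32 (1 byte(s))
  byte[6]=0xA5 cont=1 payload=0x25=37: acc |= 37<<0 -> acc=37 shift=7
  byte[7]=0x22 cont=0 payload=0x22=34: acc |= 34<<7 -> acc=4389 shift=14 [end]
Varint 5: bytes[6:8] = A5 22 -> value 4389 (2 byte(s))

Answer: 6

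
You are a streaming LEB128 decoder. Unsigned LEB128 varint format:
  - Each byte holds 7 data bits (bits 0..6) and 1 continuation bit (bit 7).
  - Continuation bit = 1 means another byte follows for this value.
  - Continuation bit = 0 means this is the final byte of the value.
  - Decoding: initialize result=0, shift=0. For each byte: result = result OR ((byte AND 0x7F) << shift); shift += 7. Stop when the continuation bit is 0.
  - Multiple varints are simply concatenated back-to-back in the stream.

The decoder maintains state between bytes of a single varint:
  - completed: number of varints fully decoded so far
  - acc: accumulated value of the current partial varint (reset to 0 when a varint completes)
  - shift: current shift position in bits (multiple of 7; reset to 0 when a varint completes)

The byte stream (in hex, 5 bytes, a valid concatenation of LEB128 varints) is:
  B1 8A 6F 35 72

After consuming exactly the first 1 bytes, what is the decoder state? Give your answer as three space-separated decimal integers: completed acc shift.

byte[0]=0xB1 cont=1 payload=0x31: acc |= 49<<0 -> completed=0 acc=49 shift=7

Answer: 0 49 7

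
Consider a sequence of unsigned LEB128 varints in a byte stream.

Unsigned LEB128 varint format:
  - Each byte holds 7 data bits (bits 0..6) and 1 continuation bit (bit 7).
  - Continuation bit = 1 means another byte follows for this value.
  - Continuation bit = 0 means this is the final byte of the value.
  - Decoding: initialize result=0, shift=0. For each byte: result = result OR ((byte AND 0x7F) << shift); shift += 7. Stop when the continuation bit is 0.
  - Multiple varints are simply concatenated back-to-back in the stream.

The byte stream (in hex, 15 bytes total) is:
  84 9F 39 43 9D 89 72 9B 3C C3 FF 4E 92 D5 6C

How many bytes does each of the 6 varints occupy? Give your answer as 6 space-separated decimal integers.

  byte[0]=0x84 cont=1 payload=0x04=4: acc |= 4<<0 -> acc=4 shift=7
  byte[1]=0x9F cont=1 payload=0x1F=31: acc |= 31<<7 -> acc=3972 shift=14
  byte[2]=0x39 cont=0 payload=0x39=57: acc |= 57<<14 -> acc=937860 shift=21 [end]
Varint 1: bytes[0:3] = 84 9F 39 -> value 937860 (3 byte(s))
  byte[3]=0x43 cont=0 payload=0x43=67: acc |= 67<<0 -> acc=67 shift=7 [end]
Varint 2: bytes[3:4] = 43 -> value 67 (1 byte(s))
  byte[4]=0x9D cont=1 payload=0x1D=29: acc |= 29<<0 -> acc=29 shift=7
  byte[5]=0x89 cont=1 payload=0x09=9: acc |= 9<<7 -> acc=1181 shift=14
  byte[6]=0x72 cont=0 payload=0x72=114: acc |= 114<<14 -> acc=1868957 shift=21 [end]
Varint 3: bytes[4:7] = 9D 89 72 -> value 1868957 (3 byte(s))
  byte[7]=0x9B cont=1 payload=0x1B=27: acc |= 27<<0 -> acc=27 shift=7
  byte[8]=0x3C cont=0 payload=0x3C=60: acc |= 60<<7 -> acc=7707 shift=14 [end]
Varint 4: bytes[7:9] = 9B 3C -> value 7707 (2 byte(s))
  byte[9]=0xC3 cont=1 payload=0x43=67: acc |= 67<<0 -> acc=67 shift=7
  byte[10]=0xFF cont=1 payload=0x7F=127: acc |= 127<<7 -> acc=16323 shift=14
  byte[11]=0x4E cont=0 payload=0x4E=78: acc |= 78<<14 -> acc=1294275 shift=21 [end]
Varint 5: bytes[9:12] = C3 FF 4E -> value 1294275 (3 byte(s))
  byte[12]=0x92 cont=1 payload=0x12=18: acc |= 18<<0 -> acc=18 shift=7
  byte[13]=0xD5 cont=1 payload=0x55=85: acc |= 85<<7 -> acc=10898 shift=14
  byte[14]=0x6C cont=0 payload=0x6C=108: acc |= 108<<14 -> acc=1780370 shift=21 [end]
Varint 6: bytes[12:15] = 92 D5 6C -> value 1780370 (3 byte(s))

Answer: 3 1 3 2 3 3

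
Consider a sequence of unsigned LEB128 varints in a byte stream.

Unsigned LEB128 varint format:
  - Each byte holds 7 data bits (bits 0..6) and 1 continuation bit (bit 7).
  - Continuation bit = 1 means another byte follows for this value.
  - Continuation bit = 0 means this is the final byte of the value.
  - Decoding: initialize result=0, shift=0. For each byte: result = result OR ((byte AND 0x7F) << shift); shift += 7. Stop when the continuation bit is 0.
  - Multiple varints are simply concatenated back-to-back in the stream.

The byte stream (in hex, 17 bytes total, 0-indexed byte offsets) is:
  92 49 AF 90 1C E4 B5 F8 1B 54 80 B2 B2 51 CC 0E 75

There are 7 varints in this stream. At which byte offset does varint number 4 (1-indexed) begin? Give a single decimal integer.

  byte[0]=0x92 cont=1 payload=0x12=18: acc |= 18<<0 -> acc=18 shift=7
  byte[1]=0x49 cont=0 payload=0x49=73: acc |= 73<<7 -> acc=9362 shift=14 [end]
Varint 1: bytes[0:2] = 92 49 -> value 9362 (2 byte(s))
  byte[2]=0xAF cont=1 payload=0x2F=47: acc |= 47<<0 -> acc=47 shift=7
  byte[3]=0x90 cont=1 payload=0x10=16: acc |= 16<<7 -> acc=2095 shift=14
  byte[4]=0x1C cont=0 payload=0x1C=28: acc |= 28<<14 -> acc=460847 shift=21 [end]
Varint 2: bytes[2:5] = AF 90 1C -> value 460847 (3 byte(s))
  byte[5]=0xE4 cont=1 payload=0x64=100: acc |= 100<<0 -> acc=100 shift=7
  byte[6]=0xB5 cont=1 payload=0x35=53: acc |= 53<<7 -> acc=6884 shift=14
  byte[7]=0xF8 cont=1 payload=0x78=120: acc |= 120<<14 -> acc=1972964 shift=21
  byte[8]=0x1B cont=0 payload=0x1B=27: acc |= 27<<21 -> acc=58596068 shift=28 [end]
Varint 3: bytes[5:9] = E4 B5 F8 1B -> value 58596068 (4 byte(s))
  byte[9]=0x54 cont=0 payload=0x54=84: acc |= 84<<0 -> acc=84 shift=7 [end]
Varint 4: bytes[9:10] = 54 -> value 84 (1 byte(s))
  byte[10]=0x80 cont=1 payload=0x00=0: acc |= 0<<0 -> acc=0 shift=7
  byte[11]=0xB2 cont=1 payload=0x32=50: acc |= 50<<7 -> acc=6400 shift=14
  byte[12]=0xB2 cont=1 payload=0x32=50: acc |= 50<<14 -> acc=825600 shift=21
  byte[13]=0x51 cont=0 payload=0x51=81: acc |= 81<<21 -> acc=170694912 shift=28 [end]
Varint 5: bytes[10:14] = 80 B2 B2 51 -> value 170694912 (4 byte(s))
  byte[14]=0xCC cont=1 payload=0x4C=76: acc |= 76<<0 -> acc=76 shift=7
  byte[15]=0x0E cont=0 payload=0x0E=14: acc |= 14<<7 -> acc=1868 shift=14 [end]
Varint 6: bytes[14:16] = CC 0E -> value 1868 (2 byte(s))
  byte[16]=0x75 cont=0 payload=0x75=117: acc |= 117<<0 -> acc=117 shift=7 [end]
Varint 7: bytes[16:17] = 75 -> value 117 (1 byte(s))

Answer: 9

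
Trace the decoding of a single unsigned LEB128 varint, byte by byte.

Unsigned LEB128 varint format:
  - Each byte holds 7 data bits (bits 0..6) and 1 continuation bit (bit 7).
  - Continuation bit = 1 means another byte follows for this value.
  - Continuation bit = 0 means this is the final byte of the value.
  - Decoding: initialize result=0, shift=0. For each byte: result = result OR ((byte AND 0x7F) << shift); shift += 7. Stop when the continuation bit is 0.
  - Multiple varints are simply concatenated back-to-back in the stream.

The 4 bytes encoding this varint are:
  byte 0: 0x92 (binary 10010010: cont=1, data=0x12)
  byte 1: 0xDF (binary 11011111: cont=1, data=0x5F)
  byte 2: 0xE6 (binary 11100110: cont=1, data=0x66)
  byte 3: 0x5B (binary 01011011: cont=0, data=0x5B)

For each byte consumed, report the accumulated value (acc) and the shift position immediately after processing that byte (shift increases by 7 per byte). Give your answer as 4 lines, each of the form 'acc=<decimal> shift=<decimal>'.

Answer: acc=18 shift=7
acc=12178 shift=14
acc=1683346 shift=21
acc=192524178 shift=28

Derivation:
byte 0=0x92: payload=0x12=18, contrib = 18<<0 = 18; acc -> 18, shift -> 7
byte 1=0xDF: payload=0x5F=95, contrib = 95<<7 = 12160; acc -> 12178, shift -> 14
byte 2=0xE6: payload=0x66=102, contrib = 102<<14 = 1671168; acc -> 1683346, shift -> 21
byte 3=0x5B: payload=0x5B=91, contrib = 91<<21 = 190840832; acc -> 192524178, shift -> 28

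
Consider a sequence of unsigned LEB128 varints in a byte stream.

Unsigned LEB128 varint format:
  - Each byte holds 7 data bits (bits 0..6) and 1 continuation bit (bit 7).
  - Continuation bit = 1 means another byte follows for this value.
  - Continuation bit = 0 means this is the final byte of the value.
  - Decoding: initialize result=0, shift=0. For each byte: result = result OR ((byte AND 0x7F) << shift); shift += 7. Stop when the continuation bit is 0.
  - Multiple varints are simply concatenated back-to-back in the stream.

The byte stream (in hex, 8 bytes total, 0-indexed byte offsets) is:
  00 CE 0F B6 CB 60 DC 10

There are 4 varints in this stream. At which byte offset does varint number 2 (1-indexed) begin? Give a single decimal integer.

  byte[0]=0x00 cont=0 payload=0x00=0: acc |= 0<<0 -> acc=0 shift=7 [end]
Varint 1: bytes[0:1] = 00 -> value 0 (1 byte(s))
  byte[1]=0xCE cont=1 payload=0x4E=78: acc |= 78<<0 -> acc=78 shift=7
  byte[2]=0x0F cont=0 payload=0x0F=15: acc |= 15<<7 -> acc=1998 shift=14 [end]
Varint 2: bytes[1:3] = CE 0F -> value 1998 (2 byte(s))
  byte[3]=0xB6 cont=1 payload=0x36=54: acc |= 54<<0 -> acc=54 shift=7
  byte[4]=0xCB cont=1 payload=0x4B=75: acc |= 75<<7 -> acc=9654 shift=14
  byte[5]=0x60 cont=0 payload=0x60=96: acc |= 96<<14 -> acc=1582518 shift=21 [end]
Varint 3: bytes[3:6] = B6 CB 60 -> value 1582518 (3 byte(s))
  byte[6]=0xDC cont=1 payload=0x5C=92: acc |= 92<<0 -> acc=92 shift=7
  byte[7]=0x10 cont=0 payload=0x10=16: acc |= 16<<7 -> acc=2140 shift=14 [end]
Varint 4: bytes[6:8] = DC 10 -> value 2140 (2 byte(s))

Answer: 1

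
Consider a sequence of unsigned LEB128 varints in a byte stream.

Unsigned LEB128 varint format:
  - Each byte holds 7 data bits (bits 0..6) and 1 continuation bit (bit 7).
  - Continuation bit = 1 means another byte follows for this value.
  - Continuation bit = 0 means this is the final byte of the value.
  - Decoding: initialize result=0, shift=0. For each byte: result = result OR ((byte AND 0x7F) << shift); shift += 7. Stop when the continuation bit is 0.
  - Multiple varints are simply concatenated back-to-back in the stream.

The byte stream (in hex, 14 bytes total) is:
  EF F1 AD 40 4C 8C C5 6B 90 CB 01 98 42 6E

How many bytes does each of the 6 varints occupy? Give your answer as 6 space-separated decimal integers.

Answer: 4 1 3 3 2 1

Derivation:
  byte[0]=0xEF cont=1 payload=0x6F=111: acc |= 111<<0 -> acc=111 shift=7
  byte[1]=0xF1 cont=1 payload=0x71=113: acc |= 113<<7 -> acc=14575 shift=14
  byte[2]=0xAD cont=1 payload=0x2D=45: acc |= 45<<14 -> acc=751855 shift=21
  byte[3]=0x40 cont=0 payload=0x40=64: acc |= 64<<21 -> acc=134969583 shift=28 [end]
Varint 1: bytes[0:4] = EF F1 AD 40 -> value 134969583 (4 byte(s))
  byte[4]=0x4C cont=0 payload=0x4C=76: acc |= 76<<0 -> acc=76 shift=7 [end]
Varint 2: bytes[4:5] = 4C -> value 76 (1 byte(s))
  byte[5]=0x8C cont=1 payload=0x0C=12: acc |= 12<<0 -> acc=12 shift=7
  byte[6]=0xC5 cont=1 payload=0x45=69: acc |= 69<<7 -> acc=8844 shift=14
  byte[7]=0x6B cont=0 payload=0x6B=107: acc |= 107<<14 -> acc=1761932 shift=21 [end]
Varint 3: bytes[5:8] = 8C C5 6B -> value 1761932 (3 byte(s))
  byte[8]=0x90 cont=1 payload=0x10=16: acc |= 16<<0 -> acc=16 shift=7
  byte[9]=0xCB cont=1 payload=0x4B=75: acc |= 75<<7 -> acc=9616 shift=14
  byte[10]=0x01 cont=0 payload=0x01=1: acc |= 1<<14 -> acc=26000 shift=21 [end]
Varint 4: bytes[8:11] = 90 CB 01 -> value 26000 (3 byte(s))
  byte[11]=0x98 cont=1 payload=0x18=24: acc |= 24<<0 -> acc=24 shift=7
  byte[12]=0x42 cont=0 payload=0x42=66: acc |= 66<<7 -> acc=8472 shift=14 [end]
Varint 5: bytes[11:13] = 98 42 -> value 8472 (2 byte(s))
  byte[13]=0x6E cont=0 payload=0x6E=110: acc |= 110<<0 -> acc=110 shift=7 [end]
Varint 6: bytes[13:14] = 6E -> value 110 (1 byte(s))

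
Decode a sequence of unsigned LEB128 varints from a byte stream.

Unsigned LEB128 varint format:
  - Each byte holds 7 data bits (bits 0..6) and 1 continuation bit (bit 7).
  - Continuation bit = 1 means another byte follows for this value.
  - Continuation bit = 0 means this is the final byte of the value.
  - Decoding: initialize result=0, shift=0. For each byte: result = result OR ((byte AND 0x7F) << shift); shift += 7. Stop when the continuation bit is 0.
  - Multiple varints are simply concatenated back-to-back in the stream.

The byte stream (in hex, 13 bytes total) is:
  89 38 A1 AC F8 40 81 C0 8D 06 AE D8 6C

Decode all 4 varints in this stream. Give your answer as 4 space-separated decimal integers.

  byte[0]=0x89 cont=1 payload=0x09=9: acc |= 9<<0 -> acc=9 shift=7
  byte[1]=0x38 cont=0 payload=0x38=56: acc |= 56<<7 -> acc=7177 shift=14 [end]
Varint 1: bytes[0:2] = 89 38 -> value 7177 (2 byte(s))
  byte[2]=0xA1 cont=1 payload=0x21=33: acc |= 33<<0 -> acc=33 shift=7
  byte[3]=0xAC cont=1 payload=0x2C=44: acc |= 44<<7 -> acc=5665 shift=14
  byte[4]=0xF8 cont=1 payload=0x78=120: acc |= 120<<14 -> acc=1971745 shift=21
  byte[5]=0x40 cont=0 payload=0x40=64: acc |= 64<<21 -> acc=136189473 shift=28 [end]
Varint 2: bytes[2:6] = A1 AC F8 40 -> value 136189473 (4 byte(s))
  byte[6]=0x81 cont=1 payload=0x01=1: acc |= 1<<0 -> acc=1 shift=7
  byte[7]=0xC0 cont=1 payload=0x40=64: acc |= 64<<7 -> acc=8193 shift=14
  byte[8]=0x8D cont=1 payload=0x0D=13: acc |= 13<<14 -> acc=221185 shift=21
  byte[9]=0x06 cont=0 payload=0x06=6: acc |= 6<<21 -> acc=12804097 shift=28 [end]
Varint 3: bytes[6:10] = 81 C0 8D 06 -> value 12804097 (4 byte(s))
  byte[10]=0xAE cont=1 payload=0x2E=46: acc |= 46<<0 -> acc=46 shift=7
  byte[11]=0xD8 cont=1 payload=0x58=88: acc |= 88<<7 -> acc=11310 shift=14
  byte[12]=0x6C cont=0 payload=0x6C=108: acc |= 108<<14 -> acc=1780782 shift=21 [end]
Varint 4: bytes[10:13] = AE D8 6C -> value 1780782 (3 byte(s))

Answer: 7177 136189473 12804097 1780782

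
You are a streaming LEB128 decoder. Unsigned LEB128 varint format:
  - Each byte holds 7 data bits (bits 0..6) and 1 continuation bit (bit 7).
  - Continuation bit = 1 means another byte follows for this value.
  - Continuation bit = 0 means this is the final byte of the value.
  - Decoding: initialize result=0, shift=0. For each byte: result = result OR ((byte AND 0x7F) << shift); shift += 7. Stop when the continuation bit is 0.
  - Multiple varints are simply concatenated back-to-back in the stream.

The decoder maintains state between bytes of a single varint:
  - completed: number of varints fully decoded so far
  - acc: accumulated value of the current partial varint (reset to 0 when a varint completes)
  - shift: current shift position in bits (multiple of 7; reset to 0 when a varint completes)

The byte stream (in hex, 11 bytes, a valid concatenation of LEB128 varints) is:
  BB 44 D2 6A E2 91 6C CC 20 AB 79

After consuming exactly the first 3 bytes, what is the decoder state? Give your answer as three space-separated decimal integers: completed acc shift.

byte[0]=0xBB cont=1 payload=0x3B: acc |= 59<<0 -> completed=0 acc=59 shift=7
byte[1]=0x44 cont=0 payload=0x44: varint #1 complete (value=8763); reset -> completed=1 acc=0 shift=0
byte[2]=0xD2 cont=1 payload=0x52: acc |= 82<<0 -> completed=1 acc=82 shift=7

Answer: 1 82 7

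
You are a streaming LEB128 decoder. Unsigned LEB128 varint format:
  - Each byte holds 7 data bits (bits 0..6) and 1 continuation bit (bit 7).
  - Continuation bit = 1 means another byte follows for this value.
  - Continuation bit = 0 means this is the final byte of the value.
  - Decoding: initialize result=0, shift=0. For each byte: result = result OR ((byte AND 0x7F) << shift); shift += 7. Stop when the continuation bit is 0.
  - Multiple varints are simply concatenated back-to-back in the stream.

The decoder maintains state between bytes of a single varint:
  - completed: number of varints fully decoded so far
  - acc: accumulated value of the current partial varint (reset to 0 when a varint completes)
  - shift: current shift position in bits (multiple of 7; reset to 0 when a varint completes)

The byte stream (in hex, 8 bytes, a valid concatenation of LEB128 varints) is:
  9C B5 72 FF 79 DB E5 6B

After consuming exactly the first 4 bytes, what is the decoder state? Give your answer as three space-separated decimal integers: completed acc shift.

byte[0]=0x9C cont=1 payload=0x1C: acc |= 28<<0 -> completed=0 acc=28 shift=7
byte[1]=0xB5 cont=1 payload=0x35: acc |= 53<<7 -> completed=0 acc=6812 shift=14
byte[2]=0x72 cont=0 payload=0x72: varint #1 complete (value=1874588); reset -> completed=1 acc=0 shift=0
byte[3]=0xFF cont=1 payload=0x7F: acc |= 127<<0 -> completed=1 acc=127 shift=7

Answer: 1 127 7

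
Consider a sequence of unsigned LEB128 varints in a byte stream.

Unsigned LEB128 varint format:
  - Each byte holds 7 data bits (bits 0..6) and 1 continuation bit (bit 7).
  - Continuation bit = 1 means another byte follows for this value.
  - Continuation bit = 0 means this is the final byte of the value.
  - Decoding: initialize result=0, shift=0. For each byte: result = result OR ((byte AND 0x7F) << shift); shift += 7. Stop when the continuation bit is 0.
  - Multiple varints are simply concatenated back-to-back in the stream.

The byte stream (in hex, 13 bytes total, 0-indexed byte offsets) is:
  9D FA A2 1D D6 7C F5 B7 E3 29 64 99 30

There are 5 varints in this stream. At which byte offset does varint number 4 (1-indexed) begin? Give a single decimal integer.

  byte[0]=0x9D cont=1 payload=0x1D=29: acc |= 29<<0 -> acc=29 shift=7
  byte[1]=0xFA cont=1 payload=0x7A=122: acc |= 122<<7 -> acc=15645 shift=14
  byte[2]=0xA2 cont=1 payload=0x22=34: acc |= 34<<14 -> acc=572701 shift=21
  byte[3]=0x1D cont=0 payload=0x1D=29: acc |= 29<<21 -> acc=61390109 shift=28 [end]
Varint 1: bytes[0:4] = 9D FA A2 1D -> value 61390109 (4 byte(s))
  byte[4]=0xD6 cont=1 payload=0x56=86: acc |= 86<<0 -> acc=86 shift=7
  byte[5]=0x7C cont=0 payload=0x7C=124: acc |= 124<<7 -> acc=15958 shift=14 [end]
Varint 2: bytes[4:6] = D6 7C -> value 15958 (2 byte(s))
  byte[6]=0xF5 cont=1 payload=0x75=117: acc |= 117<<0 -> acc=117 shift=7
  byte[7]=0xB7 cont=1 payload=0x37=55: acc |= 55<<7 -> acc=7157 shift=14
  byte[8]=0xE3 cont=1 payload=0x63=99: acc |= 99<<14 -> acc=1629173 shift=21
  byte[9]=0x29 cont=0 payload=0x29=41: acc |= 41<<21 -> acc=87612405 shift=28 [end]
Varint 3: bytes[6:10] = F5 B7 E3 29 -> value 87612405 (4 byte(s))
  byte[10]=0x64 cont=0 payload=0x64=100: acc |= 100<<0 -> acc=100 shift=7 [end]
Varint 4: bytes[10:11] = 64 -> value 100 (1 byte(s))
  byte[11]=0x99 cont=1 payload=0x19=25: acc |= 25<<0 -> acc=25 shift=7
  byte[12]=0x30 cont=0 payload=0x30=48: acc |= 48<<7 -> acc=6169 shift=14 [end]
Varint 5: bytes[11:13] = 99 30 -> value 6169 (2 byte(s))

Answer: 10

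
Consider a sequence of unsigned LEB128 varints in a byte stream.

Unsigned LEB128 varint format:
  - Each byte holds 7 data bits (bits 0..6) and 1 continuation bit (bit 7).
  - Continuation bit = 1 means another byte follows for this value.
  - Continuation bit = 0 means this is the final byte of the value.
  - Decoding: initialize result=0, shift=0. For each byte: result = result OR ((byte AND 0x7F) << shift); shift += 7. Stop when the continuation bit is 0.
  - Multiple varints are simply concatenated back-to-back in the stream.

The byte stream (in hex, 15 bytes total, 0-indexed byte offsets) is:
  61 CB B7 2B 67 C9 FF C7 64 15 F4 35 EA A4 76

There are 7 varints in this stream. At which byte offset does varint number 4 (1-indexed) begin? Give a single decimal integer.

Answer: 5

Derivation:
  byte[0]=0x61 cont=0 payload=0x61=97: acc |= 97<<0 -> acc=97 shift=7 [end]
Varint 1: bytes[0:1] = 61 -> value 97 (1 byte(s))
  byte[1]=0xCB cont=1 payload=0x4B=75: acc |= 75<<0 -> acc=75 shift=7
  byte[2]=0xB7 cont=1 payload=0x37=55: acc |= 55<<7 -> acc=7115 shift=14
  byte[3]=0x2B cont=0 payload=0x2B=43: acc |= 43<<14 -> acc=711627 shift=21 [end]
Varint 2: bytes[1:4] = CB B7 2B -> value 711627 (3 byte(s))
  byte[4]=0x67 cont=0 payload=0x67=103: acc |= 103<<0 -> acc=103 shift=7 [end]
Varint 3: bytes[4:5] = 67 -> value 103 (1 byte(s))
  byte[5]=0xC9 cont=1 payload=0x49=73: acc |= 73<<0 -> acc=73 shift=7
  byte[6]=0xFF cont=1 payload=0x7F=127: acc |= 127<<7 -> acc=16329 shift=14
  byte[7]=0xC7 cont=1 payload=0x47=71: acc |= 71<<14 -> acc=1179593 shift=21
  byte[8]=0x64 cont=0 payload=0x64=100: acc |= 100<<21 -> acc=210894793 shift=28 [end]
Varint 4: bytes[5:9] = C9 FF C7 64 -> value 210894793 (4 byte(s))
  byte[9]=0x15 cont=0 payload=0x15=21: acc |= 21<<0 -> acc=21 shift=7 [end]
Varint 5: bytes[9:10] = 15 -> value 21 (1 byte(s))
  byte[10]=0xF4 cont=1 payload=0x74=116: acc |= 116<<0 -> acc=116 shift=7
  byte[11]=0x35 cont=0 payload=0x35=53: acc |= 53<<7 -> acc=6900 shift=14 [end]
Varint 6: bytes[10:12] = F4 35 -> value 6900 (2 byte(s))
  byte[12]=0xEA cont=1 payload=0x6A=106: acc |= 106<<0 -> acc=106 shift=7
  byte[13]=0xA4 cont=1 payload=0x24=36: acc |= 36<<7 -> acc=4714 shift=14
  byte[14]=0x76 cont=0 payload=0x76=118: acc |= 118<<14 -> acc=1938026 shift=21 [end]
Varint 7: bytes[12:15] = EA A4 76 -> value 1938026 (3 byte(s))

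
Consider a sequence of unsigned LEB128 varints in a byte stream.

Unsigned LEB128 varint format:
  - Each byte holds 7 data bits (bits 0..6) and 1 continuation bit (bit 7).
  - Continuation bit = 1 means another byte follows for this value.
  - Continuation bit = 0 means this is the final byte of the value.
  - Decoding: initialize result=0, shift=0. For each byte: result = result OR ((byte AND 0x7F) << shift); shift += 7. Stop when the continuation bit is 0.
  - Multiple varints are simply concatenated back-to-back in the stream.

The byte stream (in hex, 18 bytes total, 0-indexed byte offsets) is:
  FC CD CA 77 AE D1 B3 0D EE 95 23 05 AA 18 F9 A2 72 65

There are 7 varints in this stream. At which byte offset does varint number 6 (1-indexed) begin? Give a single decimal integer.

Answer: 14

Derivation:
  byte[0]=0xFC cont=1 payload=0x7C=124: acc |= 124<<0 -> acc=124 shift=7
  byte[1]=0xCD cont=1 payload=0x4D=77: acc |= 77<<7 -> acc=9980 shift=14
  byte[2]=0xCA cont=1 payload=0x4A=74: acc |= 74<<14 -> acc=1222396 shift=21
  byte[3]=0x77 cont=0 payload=0x77=119: acc |= 119<<21 -> acc=250783484 shift=28 [end]
Varint 1: bytes[0:4] = FC CD CA 77 -> value 250783484 (4 byte(s))
  byte[4]=0xAE cont=1 payload=0x2E=46: acc |= 46<<0 -> acc=46 shift=7
  byte[5]=0xD1 cont=1 payload=0x51=81: acc |= 81<<7 -> acc=10414 shift=14
  byte[6]=0xB3 cont=1 payload=0x33=51: acc |= 51<<14 -> acc=845998 shift=21
  byte[7]=0x0D cont=0 payload=0x0D=13: acc |= 13<<21 -> acc=28108974 shift=28 [end]
Varint 2: bytes[4:8] = AE D1 B3 0D -> value 28108974 (4 byte(s))
  byte[8]=0xEE cont=1 payload=0x6E=110: acc |= 110<<0 -> acc=110 shift=7
  byte[9]=0x95 cont=1 payload=0x15=21: acc |= 21<<7 -> acc=2798 shift=14
  byte[10]=0x23 cont=0 payload=0x23=35: acc |= 35<<14 -> acc=576238 shift=21 [end]
Varint 3: bytes[8:11] = EE 95 23 -> value 576238 (3 byte(s))
  byte[11]=0x05 cont=0 payload=0x05=5: acc |= 5<<0 -> acc=5 shift=7 [end]
Varint 4: bytes[11:12] = 05 -> value 5 (1 byte(s))
  byte[12]=0xAA cont=1 payload=0x2A=42: acc |= 42<<0 -> acc=42 shift=7
  byte[13]=0x18 cont=0 payload=0x18=24: acc |= 24<<7 -> acc=3114 shift=14 [end]
Varint 5: bytes[12:14] = AA 18 -> value 3114 (2 byte(s))
  byte[14]=0xF9 cont=1 payload=0x79=121: acc |= 121<<0 -> acc=121 shift=7
  byte[15]=0xA2 cont=1 payload=0x22=34: acc |= 34<<7 -> acc=4473 shift=14
  byte[16]=0x72 cont=0 payload=0x72=114: acc |= 114<<14 -> acc=1872249 shift=21 [end]
Varint 6: bytes[14:17] = F9 A2 72 -> value 1872249 (3 byte(s))
  byte[17]=0x65 cont=0 payload=0x65=101: acc |= 101<<0 -> acc=101 shift=7 [end]
Varint 7: bytes[17:18] = 65 -> value 101 (1 byte(s))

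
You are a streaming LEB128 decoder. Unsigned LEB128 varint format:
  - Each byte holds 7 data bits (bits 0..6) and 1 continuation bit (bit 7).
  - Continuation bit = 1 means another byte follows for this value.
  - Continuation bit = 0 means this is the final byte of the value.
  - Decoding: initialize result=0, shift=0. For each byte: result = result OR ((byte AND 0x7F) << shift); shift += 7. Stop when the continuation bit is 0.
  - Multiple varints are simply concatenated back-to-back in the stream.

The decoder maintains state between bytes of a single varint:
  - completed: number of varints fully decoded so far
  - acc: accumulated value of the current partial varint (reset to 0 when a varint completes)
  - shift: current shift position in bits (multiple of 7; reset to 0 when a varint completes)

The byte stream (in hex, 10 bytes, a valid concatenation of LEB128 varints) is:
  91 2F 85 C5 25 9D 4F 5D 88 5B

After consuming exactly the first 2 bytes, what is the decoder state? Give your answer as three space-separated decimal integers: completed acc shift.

Answer: 1 0 0

Derivation:
byte[0]=0x91 cont=1 payload=0x11: acc |= 17<<0 -> completed=0 acc=17 shift=7
byte[1]=0x2F cont=0 payload=0x2F: varint #1 complete (value=6033); reset -> completed=1 acc=0 shift=0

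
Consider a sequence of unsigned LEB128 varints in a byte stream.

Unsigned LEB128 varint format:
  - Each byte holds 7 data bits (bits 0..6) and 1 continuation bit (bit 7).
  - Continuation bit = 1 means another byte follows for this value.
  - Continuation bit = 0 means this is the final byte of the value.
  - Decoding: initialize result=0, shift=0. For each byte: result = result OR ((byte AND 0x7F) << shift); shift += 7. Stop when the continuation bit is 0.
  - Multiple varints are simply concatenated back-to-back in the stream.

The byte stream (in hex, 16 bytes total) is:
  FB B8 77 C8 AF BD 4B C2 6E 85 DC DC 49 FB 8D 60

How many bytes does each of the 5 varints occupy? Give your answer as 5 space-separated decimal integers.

  byte[0]=0xFB cont=1 payload=0x7B=123: acc |= 123<<0 -> acc=123 shift=7
  byte[1]=0xB8 cont=1 payload=0x38=56: acc |= 56<<7 -> acc=7291 shift=14
  byte[2]=0x77 cont=0 payload=0x77=119: acc |= 119<<14 -> acc=1956987 shift=21 [end]
Varint 1: bytes[0:3] = FB B8 77 -> value 1956987 (3 byte(s))
  byte[3]=0xC8 cont=1 payload=0x48=72: acc |= 72<<0 -> acc=72 shift=7
  byte[4]=0xAF cont=1 payload=0x2F=47: acc |= 47<<7 -> acc=6088 shift=14
  byte[5]=0xBD cont=1 payload=0x3D=61: acc |= 61<<14 -> acc=1005512 shift=21
  byte[6]=0x4B cont=0 payload=0x4B=75: acc |= 75<<21 -> acc=158291912 shift=28 [end]
Varint 2: bytes[3:7] = C8 AF BD 4B -> value 158291912 (4 byte(s))
  byte[7]=0xC2 cont=1 payload=0x42=66: acc |= 66<<0 -> acc=66 shift=7
  byte[8]=0x6E cont=0 payload=0x6E=110: acc |= 110<<7 -> acc=14146 shift=14 [end]
Varint 3: bytes[7:9] = C2 6E -> value 14146 (2 byte(s))
  byte[9]=0x85 cont=1 payload=0x05=5: acc |= 5<<0 -> acc=5 shift=7
  byte[10]=0xDC cont=1 payload=0x5C=92: acc |= 92<<7 -> acc=11781 shift=14
  byte[11]=0xDC cont=1 payload=0x5C=92: acc |= 92<<14 -> acc=1519109 shift=21
  byte[12]=0x49 cont=0 payload=0x49=73: acc |= 73<<21 -> acc=154611205 shift=28 [end]
Varint 4: bytes[9:13] = 85 DC DC 49 -> value 154611205 (4 byte(s))
  byte[13]=0xFB cont=1 payload=0x7B=123: acc |= 123<<0 -> acc=123 shift=7
  byte[14]=0x8D cont=1 payload=0x0D=13: acc |= 13<<7 -> acc=1787 shift=14
  byte[15]=0x60 cont=0 payload=0x60=96: acc |= 96<<14 -> acc=1574651 shift=21 [end]
Varint 5: bytes[13:16] = FB 8D 60 -> value 1574651 (3 byte(s))

Answer: 3 4 2 4 3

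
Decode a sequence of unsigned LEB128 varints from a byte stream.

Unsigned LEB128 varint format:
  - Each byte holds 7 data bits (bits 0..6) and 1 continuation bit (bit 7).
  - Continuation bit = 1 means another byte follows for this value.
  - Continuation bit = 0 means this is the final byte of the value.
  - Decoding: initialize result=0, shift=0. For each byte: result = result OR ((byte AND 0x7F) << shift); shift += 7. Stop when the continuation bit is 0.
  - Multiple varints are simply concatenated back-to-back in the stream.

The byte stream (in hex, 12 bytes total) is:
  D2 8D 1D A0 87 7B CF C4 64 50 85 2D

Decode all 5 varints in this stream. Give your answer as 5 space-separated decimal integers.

  byte[0]=0xD2 cont=1 payload=0x52=82: acc |= 82<<0 -> acc=82 shift=7
  byte[1]=0x8D cont=1 payload=0x0D=13: acc |= 13<<7 -> acc=1746 shift=14
  byte[2]=0x1D cont=0 payload=0x1D=29: acc |= 29<<14 -> acc=476882 shift=21 [end]
Varint 1: bytes[0:3] = D2 8D 1D -> value 476882 (3 byte(s))
  byte[3]=0xA0 cont=1 payload=0x20=32: acc |= 32<<0 -> acc=32 shift=7
  byte[4]=0x87 cont=1 payload=0x07=7: acc |= 7<<7 -> acc=928 shift=14
  byte[5]=0x7B cont=0 payload=0x7B=123: acc |= 123<<14 -> acc=2016160 shift=21 [end]
Varint 2: bytes[3:6] = A0 87 7B -> value 2016160 (3 byte(s))
  byte[6]=0xCF cont=1 payload=0x4F=79: acc |= 79<<0 -> acc=79 shift=7
  byte[7]=0xC4 cont=1 payload=0x44=68: acc |= 68<<7 -> acc=8783 shift=14
  byte[8]=0x64 cont=0 payload=0x64=100: acc |= 100<<14 -> acc=1647183 shift=21 [end]
Varint 3: bytes[6:9] = CF C4 64 -> value 1647183 (3 byte(s))
  byte[9]=0x50 cont=0 payload=0x50=80: acc |= 80<<0 -> acc=80 shift=7 [end]
Varint 4: bytes[9:10] = 50 -> value 80 (1 byte(s))
  byte[10]=0x85 cont=1 payload=0x05=5: acc |= 5<<0 -> acc=5 shift=7
  byte[11]=0x2D cont=0 payload=0x2D=45: acc |= 45<<7 -> acc=5765 shift=14 [end]
Varint 5: bytes[10:12] = 85 2D -> value 5765 (2 byte(s))

Answer: 476882 2016160 1647183 80 5765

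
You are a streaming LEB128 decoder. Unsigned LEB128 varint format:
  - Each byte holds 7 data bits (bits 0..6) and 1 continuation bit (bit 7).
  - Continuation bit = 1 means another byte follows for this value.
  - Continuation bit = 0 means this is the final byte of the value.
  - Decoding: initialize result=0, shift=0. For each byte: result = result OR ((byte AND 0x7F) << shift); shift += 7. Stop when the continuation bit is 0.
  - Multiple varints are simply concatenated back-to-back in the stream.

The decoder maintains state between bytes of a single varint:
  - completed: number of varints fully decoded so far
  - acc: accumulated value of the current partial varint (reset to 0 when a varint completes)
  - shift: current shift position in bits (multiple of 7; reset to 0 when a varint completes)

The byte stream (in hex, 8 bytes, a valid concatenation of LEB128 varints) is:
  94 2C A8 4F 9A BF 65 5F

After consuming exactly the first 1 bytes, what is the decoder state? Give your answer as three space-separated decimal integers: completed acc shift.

Answer: 0 20 7

Derivation:
byte[0]=0x94 cont=1 payload=0x14: acc |= 20<<0 -> completed=0 acc=20 shift=7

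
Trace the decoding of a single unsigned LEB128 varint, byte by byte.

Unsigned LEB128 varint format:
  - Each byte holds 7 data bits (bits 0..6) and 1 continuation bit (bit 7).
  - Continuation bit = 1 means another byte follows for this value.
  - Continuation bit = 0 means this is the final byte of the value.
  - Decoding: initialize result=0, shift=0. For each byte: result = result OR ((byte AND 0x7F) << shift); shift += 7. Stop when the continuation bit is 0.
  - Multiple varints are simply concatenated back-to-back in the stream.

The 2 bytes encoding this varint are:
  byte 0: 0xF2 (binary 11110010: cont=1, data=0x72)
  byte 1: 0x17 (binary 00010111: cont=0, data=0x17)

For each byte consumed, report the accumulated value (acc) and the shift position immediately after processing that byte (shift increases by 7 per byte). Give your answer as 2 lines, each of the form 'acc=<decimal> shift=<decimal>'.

Answer: acc=114 shift=7
acc=3058 shift=14

Derivation:
byte 0=0xF2: payload=0x72=114, contrib = 114<<0 = 114; acc -> 114, shift -> 7
byte 1=0x17: payload=0x17=23, contrib = 23<<7 = 2944; acc -> 3058, shift -> 14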